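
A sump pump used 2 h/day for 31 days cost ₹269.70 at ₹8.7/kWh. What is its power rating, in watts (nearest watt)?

500 W

Energy = ₹269.70 ÷ ₹8.7/kWh = 31 kWh
Runtime = 2 h/day × 31 days = 62 h
Power = 31 kWh ÷ 62 h = 0.5 kW = 500 W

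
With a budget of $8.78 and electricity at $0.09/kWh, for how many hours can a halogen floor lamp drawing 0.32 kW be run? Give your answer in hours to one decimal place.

304.9 h

Energy available = $8.78 ÷ $0.09/kWh = 97.5556 kWh
Hours = 97.5556 kWh ÷ 0.32 kW = 304.9 h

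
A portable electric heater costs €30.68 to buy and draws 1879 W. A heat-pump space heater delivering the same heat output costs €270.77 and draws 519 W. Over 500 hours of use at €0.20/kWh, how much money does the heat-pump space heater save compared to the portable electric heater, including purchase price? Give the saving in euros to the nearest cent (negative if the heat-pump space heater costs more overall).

portable electric heater: €30.68 + (1879/1000) kW × 500 h × €0.20 = €30.68 + €187.9 = €218.58
heat-pump space heater: €270.77 + (519/1000) kW × 500 h × €0.20 = €270.77 + €51.9 = €322.67
Saving = €218.58 − €322.67 = −€104.09

-€104.09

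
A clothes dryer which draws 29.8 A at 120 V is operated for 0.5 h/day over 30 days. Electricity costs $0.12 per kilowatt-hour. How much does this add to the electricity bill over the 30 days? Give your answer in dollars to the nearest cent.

$6.44

Power = 29.8 A × 120 V = 3576 W = 3.576 kW
Runtime = 0.5 h/day × 30 days = 15 h
Energy = 3.576 kW × 15 h = 53.64 kWh
Cost = 53.64 kWh × $0.12/kWh = $6.44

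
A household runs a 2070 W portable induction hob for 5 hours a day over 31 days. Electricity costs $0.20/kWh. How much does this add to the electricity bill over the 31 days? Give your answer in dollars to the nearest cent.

$64.17

Runtime = 5 h/day × 31 days = 155 h
Energy = 2.07 kW × 155 h = 320.85 kWh
Cost = 320.85 kWh × $0.20/kWh = $64.17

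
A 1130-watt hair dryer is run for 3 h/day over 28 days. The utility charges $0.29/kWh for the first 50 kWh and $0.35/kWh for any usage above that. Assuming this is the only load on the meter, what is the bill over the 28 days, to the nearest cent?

$30.22

Runtime = 3 h/day × 28 days = 84 h
Energy = 1.13 kW × 84 h = 94.92 kWh
Tier 1 (0–50 kWh): 50 × $0.29 = $14.5
Above 50 kWh: 44.92 × $0.35 = $15.722
Bill = $30.22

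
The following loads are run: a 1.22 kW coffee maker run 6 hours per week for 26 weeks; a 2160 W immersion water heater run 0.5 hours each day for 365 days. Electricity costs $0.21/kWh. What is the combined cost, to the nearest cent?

coffee maker: Runtime = 6 h/week × 26 weeks = 156 h
coffee maker: 1.22 kW × 156 h = 190.32 kWh
immersion water heater: Runtime = 0.5 h/day × 365 days = 182.5 h
immersion water heater: 2.16 kW × 182.5 h = 394.2 kWh
Total energy = 584.52 kWh
Cost = 584.52 × $0.21 = $122.75

$122.75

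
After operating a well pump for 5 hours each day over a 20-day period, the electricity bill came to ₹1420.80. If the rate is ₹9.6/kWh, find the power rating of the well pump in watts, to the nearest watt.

Energy = ₹1420.80 ÷ ₹9.6/kWh = 148 kWh
Runtime = 5 h/day × 20 days = 100 h
Power = 148 kWh ÷ 100 h = 1.48 kW = 1480 W

1480 W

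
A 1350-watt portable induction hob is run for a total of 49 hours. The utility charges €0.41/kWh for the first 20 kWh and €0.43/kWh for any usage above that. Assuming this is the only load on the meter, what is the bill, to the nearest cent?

€28.04

Energy = 1.35 kW × 49 h = 66.15 kWh
Tier 1 (0–20 kWh): 20 × €0.41 = €8.2
Above 20 kWh: 46.15 × €0.43 = €19.8445
Bill = €28.04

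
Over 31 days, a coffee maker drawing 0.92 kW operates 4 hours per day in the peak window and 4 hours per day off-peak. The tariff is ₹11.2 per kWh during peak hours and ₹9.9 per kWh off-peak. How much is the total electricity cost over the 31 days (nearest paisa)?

₹2407.09

Peak energy = 0.92 kW × 4 h × 31 = 114.08 kWh
Off-peak energy = 0.92 kW × 4 h × 31 = 114.08 kWh
Cost = 114.08 × ₹11.2 + 114.08 × ₹9.9 = ₹1277.696 + ₹1129.392 = ₹2407.09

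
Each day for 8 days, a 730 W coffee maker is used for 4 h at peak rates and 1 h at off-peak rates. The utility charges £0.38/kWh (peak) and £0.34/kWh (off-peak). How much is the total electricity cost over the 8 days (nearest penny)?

Peak energy = 0.73 kW × 4 h × 8 = 23.36 kWh
Off-peak energy = 0.73 kW × 1 h × 8 = 5.84 kWh
Cost = 23.36 × £0.38 + 5.84 × £0.34 = £8.8768 + £1.9856 = £10.86

£10.86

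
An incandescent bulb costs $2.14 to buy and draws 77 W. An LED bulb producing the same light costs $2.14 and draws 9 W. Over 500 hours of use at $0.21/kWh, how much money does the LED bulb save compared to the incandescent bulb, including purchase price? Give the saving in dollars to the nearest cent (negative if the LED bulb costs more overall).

incandescent bulb: $2.14 + (77/1000) kW × 500 h × $0.21 = $2.14 + $8.085 = $10.225
LED bulb: $2.14 + (9/1000) kW × 500 h × $0.21 = $2.14 + $0.945 = $3.085
Saving = $10.225 − $3.085 = $7.14

$7.14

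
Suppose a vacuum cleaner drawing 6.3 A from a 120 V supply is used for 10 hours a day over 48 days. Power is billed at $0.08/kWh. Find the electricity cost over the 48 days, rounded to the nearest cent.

Power = 6.3 A × 120 V = 756 W = 0.756 kW
Runtime = 10 h/day × 48 days = 480 h
Energy = 0.756 kW × 480 h = 362.88 kWh
Cost = 362.88 kWh × $0.08/kWh = $29.03

$29.03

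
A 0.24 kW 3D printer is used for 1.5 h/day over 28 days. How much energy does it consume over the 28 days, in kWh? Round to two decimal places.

Runtime = 1.5 h/day × 28 days = 42 h
Energy = 0.24 kW × 42 h = 10.08 kWh

10.08 kWh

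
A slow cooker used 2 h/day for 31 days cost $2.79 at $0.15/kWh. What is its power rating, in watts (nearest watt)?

Energy = $2.79 ÷ $0.15/kWh = 18.6 kWh
Runtime = 2 h/day × 31 days = 62 h
Power = 18.6 kWh ÷ 62 h = 0.3 kW = 300 W

300 W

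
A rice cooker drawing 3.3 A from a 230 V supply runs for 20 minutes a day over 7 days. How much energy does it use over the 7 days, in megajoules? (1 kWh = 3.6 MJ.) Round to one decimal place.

6.4 MJ

Power = 3.3 A × 230 V = 759 W = 0.759 kW
Runtime = 20 min × 7 = 140 min = 2.333333… h
Energy = 0.759 kW × 2.333333… h = 1.771 kWh
= 1.771 × 3.6 MJ = 6.4 MJ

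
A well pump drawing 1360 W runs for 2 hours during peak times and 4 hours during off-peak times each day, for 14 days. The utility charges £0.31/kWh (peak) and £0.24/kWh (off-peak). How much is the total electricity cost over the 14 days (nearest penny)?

Peak energy = 1.36 kW × 2 h × 14 = 38.08 kWh
Off-peak energy = 1.36 kW × 4 h × 14 = 76.16 kWh
Cost = 38.08 × £0.31 + 76.16 × £0.24 = £11.8048 + £18.2784 = £30.08

£30.08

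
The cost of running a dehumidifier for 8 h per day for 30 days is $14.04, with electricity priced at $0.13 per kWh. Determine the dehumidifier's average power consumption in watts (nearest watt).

450 W

Energy = $14.04 ÷ $0.13/kWh = 108 kWh
Runtime = 8 h/day × 30 days = 240 h
Power = 108 kWh ÷ 240 h = 0.45 kW = 450 W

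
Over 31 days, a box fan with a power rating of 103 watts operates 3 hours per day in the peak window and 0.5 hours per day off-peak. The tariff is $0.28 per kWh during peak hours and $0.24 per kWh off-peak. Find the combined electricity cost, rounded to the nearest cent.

$3.07

Peak energy = 0.103 kW × 3 h × 31 = 9.579 kWh
Off-peak energy = 0.103 kW × 0.5 h × 31 = 1.5965 kWh
Cost = 9.579 × $0.28 + 1.5965 × $0.24 = $2.68212 + $0.38316 = $3.07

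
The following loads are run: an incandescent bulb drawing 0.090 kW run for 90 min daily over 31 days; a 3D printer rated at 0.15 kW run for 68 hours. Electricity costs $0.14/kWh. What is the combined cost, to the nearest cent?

incandescent bulb: Runtime = 90 min × 31 = 2790 min = 46.5 h
incandescent bulb: 0.09 kW × 46.5 h = 4.185 kWh
3D printer: 0.15 kW × 68 h = 10.2 kWh
Total energy = 14.385 kWh
Cost = 14.385 × $0.14 = $2.01

$2.01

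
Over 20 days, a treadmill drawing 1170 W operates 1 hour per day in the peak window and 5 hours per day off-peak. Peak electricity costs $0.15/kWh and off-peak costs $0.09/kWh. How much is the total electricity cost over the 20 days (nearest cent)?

$14.04

Peak energy = 1.17 kW × 1 h × 20 = 23.4 kWh
Off-peak energy = 1.17 kW × 5 h × 20 = 117 kWh
Cost = 23.4 × $0.15 + 117 × $0.09 = $3.51 + $10.53 = $14.04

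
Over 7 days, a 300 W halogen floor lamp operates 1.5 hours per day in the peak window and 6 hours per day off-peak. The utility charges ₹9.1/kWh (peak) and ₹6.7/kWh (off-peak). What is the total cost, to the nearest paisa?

Peak energy = 0.3 kW × 1.5 h × 7 = 3.15 kWh
Off-peak energy = 0.3 kW × 6 h × 7 = 12.6 kWh
Cost = 3.15 × ₹9.1 + 12.6 × ₹6.7 = ₹28.665 + ₹84.42 = ₹113.09

₹113.09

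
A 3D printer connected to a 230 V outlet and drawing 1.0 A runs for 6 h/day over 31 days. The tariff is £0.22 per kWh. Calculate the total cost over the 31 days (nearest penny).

Power = 1.0 A × 230 V = 230 W = 0.23 kW
Runtime = 6 h/day × 31 days = 186 h
Energy = 0.23 kW × 186 h = 42.78 kWh
Cost = 42.78 kWh × £0.22/kWh = £9.41

£9.41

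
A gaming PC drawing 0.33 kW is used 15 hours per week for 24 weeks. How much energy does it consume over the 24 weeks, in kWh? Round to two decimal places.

Runtime = 15 h/week × 24 weeks = 360 h
Energy = 0.33 kW × 360 h = 118.8 kWh

118.80 kWh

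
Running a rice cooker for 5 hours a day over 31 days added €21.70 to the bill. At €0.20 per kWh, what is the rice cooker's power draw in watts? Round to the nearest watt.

Energy = €21.70 ÷ €0.20/kWh = 108.5 kWh
Runtime = 5 h/day × 31 days = 155 h
Power = 108.5 kWh ÷ 155 h = 0.7 kW = 700 W

700 W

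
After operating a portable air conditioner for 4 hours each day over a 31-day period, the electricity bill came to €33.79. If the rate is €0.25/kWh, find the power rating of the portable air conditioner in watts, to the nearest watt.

Energy = €33.79 ÷ €0.25/kWh = 135.16 kWh
Runtime = 4 h/day × 31 days = 124 h
Power = 135.16 kWh ÷ 124 h = 1.09 kW = 1090 W

1090 W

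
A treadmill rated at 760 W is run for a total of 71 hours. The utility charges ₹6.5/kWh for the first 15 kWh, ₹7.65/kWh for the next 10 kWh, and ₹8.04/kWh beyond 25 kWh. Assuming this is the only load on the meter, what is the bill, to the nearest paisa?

₹406.84

Energy = 0.76 kW × 71 h = 53.96 kWh
Tier 1 (0–15 kWh): 15 × ₹6.5 = ₹97.5
Tier 2 (15–25 kWh): 10 × ₹7.65 = ₹76.5
Above 25 kWh: 28.96 × ₹8.04 = ₹232.8384
Bill = ₹406.84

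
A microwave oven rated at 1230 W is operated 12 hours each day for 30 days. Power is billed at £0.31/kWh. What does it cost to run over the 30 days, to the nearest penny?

£137.27

Runtime = 12 h/day × 30 days = 360 h
Energy = 1.23 kW × 360 h = 442.8 kWh
Cost = 442.8 kWh × £0.31/kWh = £137.27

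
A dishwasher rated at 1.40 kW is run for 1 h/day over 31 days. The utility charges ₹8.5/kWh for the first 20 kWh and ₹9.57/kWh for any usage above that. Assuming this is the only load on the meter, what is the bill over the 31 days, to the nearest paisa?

Runtime = 1 h/day × 31 days = 31 h
Energy = 1.4 kW × 31 h = 43.4 kWh
Tier 1 (0–20 kWh): 20 × ₹8.5 = ₹170
Above 20 kWh: 23.4 × ₹9.57 = ₹223.938
Bill = ₹393.94

₹393.94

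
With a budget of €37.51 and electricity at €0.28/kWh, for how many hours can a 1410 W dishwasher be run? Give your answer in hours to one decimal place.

95.0 h

Energy available = €37.51 ÷ €0.28/kWh = 133.9643 kWh
Hours = 133.9643 kWh ÷ 1.41 kW = 95.0 h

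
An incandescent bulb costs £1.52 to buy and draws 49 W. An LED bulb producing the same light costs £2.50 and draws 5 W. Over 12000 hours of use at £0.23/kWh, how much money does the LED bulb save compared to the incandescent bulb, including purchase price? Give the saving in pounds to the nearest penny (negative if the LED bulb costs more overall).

incandescent bulb: £1.52 + (49/1000) kW × 12000 h × £0.23 = £1.52 + £135.24 = £136.76
LED bulb: £2.50 + (5/1000) kW × 12000 h × £0.23 = £2.50 + £13.8 = £16.3
Saving = £136.76 − £16.3 = £120.46

£120.46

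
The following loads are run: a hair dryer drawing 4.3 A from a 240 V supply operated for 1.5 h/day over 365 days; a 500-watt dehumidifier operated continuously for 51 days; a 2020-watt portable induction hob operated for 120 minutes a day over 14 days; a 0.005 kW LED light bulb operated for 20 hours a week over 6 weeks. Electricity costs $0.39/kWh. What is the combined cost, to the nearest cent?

$481.33

hair dryer: Power = 4.3 A × 240 V = 1032 W = 1.032 kW
hair dryer: Runtime = 1.5 h/day × 365 days = 547.5 h
hair dryer: 1.032 kW × 547.5 h = 565.02 kWh
dehumidifier: Runtime = 24 h × 51 = 1224 h
dehumidifier: 0.5 kW × 1224 h = 612 kWh
portable induction hob: Runtime = 120 min × 14 = 1680 min = 28 h
portable induction hob: 2.02 kW × 28 h = 56.56 kWh
LED light bulb: Runtime = 20 h/week × 6 weeks = 120 h
LED light bulb: 0.005 kW × 120 h = 0.6 kWh
Total energy = 1234.18 kWh
Cost = 1234.18 × $0.39 = $481.33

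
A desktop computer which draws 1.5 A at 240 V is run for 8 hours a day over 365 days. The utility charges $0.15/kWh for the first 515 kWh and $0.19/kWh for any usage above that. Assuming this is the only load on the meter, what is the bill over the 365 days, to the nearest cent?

Power = 1.5 A × 240 V = 360 W = 0.36 kW
Runtime = 8 h/day × 365 days = 2920 h
Energy = 0.36 kW × 2920 h = 1051.2 kWh
Tier 1 (0–515 kWh): 515 × $0.15 = $77.25
Above 515 kWh: 536.2 × $0.19 = $101.878
Bill = $179.13

$179.13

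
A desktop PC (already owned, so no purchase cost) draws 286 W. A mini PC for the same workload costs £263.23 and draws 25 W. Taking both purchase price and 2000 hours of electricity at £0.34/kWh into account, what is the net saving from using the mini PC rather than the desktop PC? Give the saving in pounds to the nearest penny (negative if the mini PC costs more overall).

desktop PC: £0.00 + (286/1000) kW × 2000 h × £0.34 = £0.00 + £194.48 = £194.48
mini PC: £263.23 + (25/1000) kW × 2000 h × £0.34 = £263.23 + £17 = £280.23
Saving = £194.48 − £280.23 = −£85.75

-£85.75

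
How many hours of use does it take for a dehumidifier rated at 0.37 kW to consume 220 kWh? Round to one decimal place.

Hours = 220 kWh ÷ 0.37 kW = 594.6 h

594.6 h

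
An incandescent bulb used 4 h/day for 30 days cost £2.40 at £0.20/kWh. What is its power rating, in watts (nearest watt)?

Energy = £2.40 ÷ £0.20/kWh = 12 kWh
Runtime = 4 h/day × 30 days = 120 h
Power = 12 kWh ÷ 120 h = 0.1 kW = 100 W

100 W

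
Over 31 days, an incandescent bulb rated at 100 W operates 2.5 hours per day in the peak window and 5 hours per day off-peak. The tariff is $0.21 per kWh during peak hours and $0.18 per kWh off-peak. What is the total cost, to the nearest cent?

$4.42

Peak energy = 0.1 kW × 2.5 h × 31 = 7.75 kWh
Off-peak energy = 0.1 kW × 5 h × 31 = 15.5 kWh
Cost = 7.75 × $0.21 + 15.5 × $0.18 = $1.6275 + $2.79 = $4.42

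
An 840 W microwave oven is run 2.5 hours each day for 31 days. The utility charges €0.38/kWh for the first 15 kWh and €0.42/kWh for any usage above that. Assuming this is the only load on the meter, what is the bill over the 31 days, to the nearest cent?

€26.74

Runtime = 2.5 h/day × 31 days = 77.5 h
Energy = 0.84 kW × 77.5 h = 65.1 kWh
Tier 1 (0–15 kWh): 15 × €0.38 = €5.7
Above 15 kWh: 50.1 × €0.42 = €21.042
Bill = €26.74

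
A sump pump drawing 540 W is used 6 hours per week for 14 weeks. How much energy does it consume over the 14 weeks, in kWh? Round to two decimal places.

Runtime = 6 h/week × 14 weeks = 84 h
Energy = 0.54 kW × 84 h = 45.36 kWh

45.36 kWh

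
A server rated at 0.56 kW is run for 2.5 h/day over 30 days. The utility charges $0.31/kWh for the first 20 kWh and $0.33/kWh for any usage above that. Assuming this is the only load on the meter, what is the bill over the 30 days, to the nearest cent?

Runtime = 2.5 h/day × 30 days = 75 h
Energy = 0.56 kW × 75 h = 42 kWh
Tier 1 (0–20 kWh): 20 × $0.31 = $6.2
Above 20 kWh: 22 × $0.33 = $7.26
Bill = $13.46

$13.46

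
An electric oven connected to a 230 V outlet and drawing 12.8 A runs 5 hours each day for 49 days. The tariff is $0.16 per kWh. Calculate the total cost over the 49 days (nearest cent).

Power = 12.8 A × 230 V = 2944 W = 2.944 kW
Runtime = 5 h/day × 49 days = 245 h
Energy = 2.944 kW × 245 h = 721.28 kWh
Cost = 721.28 kWh × $0.16/kWh = $115.40

$115.40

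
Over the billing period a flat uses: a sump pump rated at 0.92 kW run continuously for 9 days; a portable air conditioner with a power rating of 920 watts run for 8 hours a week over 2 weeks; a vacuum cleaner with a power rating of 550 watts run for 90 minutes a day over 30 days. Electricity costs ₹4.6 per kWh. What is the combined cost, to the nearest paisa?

₹1095.67

sump pump: Runtime = 24 h × 9 = 216 h
sump pump: 0.92 kW × 216 h = 198.72 kWh
portable air conditioner: Runtime = 8 h/week × 2 weeks = 16 h
portable air conditioner: 0.92 kW × 16 h = 14.72 kWh
vacuum cleaner: Runtime = 90 min × 30 = 2700 min = 45 h
vacuum cleaner: 0.55 kW × 45 h = 24.75 kWh
Total energy = 238.19 kWh
Cost = 238.19 × ₹4.6 = ₹1095.67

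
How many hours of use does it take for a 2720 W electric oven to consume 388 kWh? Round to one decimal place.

142.6 h

Hours = 388 kWh ÷ 2.72 kW = 142.6 h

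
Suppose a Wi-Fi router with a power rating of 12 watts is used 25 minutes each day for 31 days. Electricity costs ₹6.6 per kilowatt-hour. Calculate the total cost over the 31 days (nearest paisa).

Runtime = 25 min × 31 = 775 min = 12.916666… h
Energy = 0.012 kW × 12.916666… h = 0.155 kWh
Cost = 0.155 kWh × ₹6.6/kWh = ₹1.02

₹1.02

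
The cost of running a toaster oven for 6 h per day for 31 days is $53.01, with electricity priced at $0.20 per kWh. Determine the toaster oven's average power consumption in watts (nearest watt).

1425 W

Energy = $53.01 ÷ $0.20/kWh = 265.05 kWh
Runtime = 6 h/day × 31 days = 186 h
Power = 265.05 kWh ÷ 186 h = 1.425 kW = 1425 W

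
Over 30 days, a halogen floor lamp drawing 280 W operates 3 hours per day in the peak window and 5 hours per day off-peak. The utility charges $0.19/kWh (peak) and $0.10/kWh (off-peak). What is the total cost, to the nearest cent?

Peak energy = 0.28 kW × 3 h × 30 = 25.2 kWh
Off-peak energy = 0.28 kW × 5 h × 30 = 42 kWh
Cost = 25.2 × $0.19 + 42 × $0.10 = $4.788 + $4.2 = $8.99

$8.99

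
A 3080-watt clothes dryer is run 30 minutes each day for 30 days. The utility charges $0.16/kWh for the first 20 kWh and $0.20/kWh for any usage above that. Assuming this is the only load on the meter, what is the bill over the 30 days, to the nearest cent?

Runtime = 30 min × 30 = 900 min = 15 h
Energy = 3.08 kW × 15 h = 46.2 kWh
Tier 1 (0–20 kWh): 20 × $0.16 = $3.2
Above 20 kWh: 26.2 × $0.20 = $5.24
Bill = $8.44

$8.44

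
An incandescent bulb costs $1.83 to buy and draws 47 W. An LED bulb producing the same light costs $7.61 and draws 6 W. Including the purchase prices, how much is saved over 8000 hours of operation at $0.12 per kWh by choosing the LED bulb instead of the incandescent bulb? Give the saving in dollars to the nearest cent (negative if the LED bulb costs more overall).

$33.58

incandescent bulb: $1.83 + (47/1000) kW × 8000 h × $0.12 = $1.83 + $45.12 = $46.95
LED bulb: $7.61 + (6/1000) kW × 8000 h × $0.12 = $7.61 + $5.76 = $13.37
Saving = $46.95 − $13.37 = $33.58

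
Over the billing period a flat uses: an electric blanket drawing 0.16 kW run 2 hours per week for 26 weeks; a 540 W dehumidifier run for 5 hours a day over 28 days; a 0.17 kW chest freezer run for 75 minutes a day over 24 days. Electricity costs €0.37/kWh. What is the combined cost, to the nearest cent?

€32.94

electric blanket: Runtime = 2 h/week × 26 weeks = 52 h
electric blanket: 0.16 kW × 52 h = 8.32 kWh
dehumidifier: Runtime = 5 h/day × 28 days = 140 h
dehumidifier: 0.54 kW × 140 h = 75.6 kWh
chest freezer: Runtime = 75 min × 24 = 1800 min = 30 h
chest freezer: 0.17 kW × 30 h = 5.1 kWh
Total energy = 89.02 kWh
Cost = 89.02 × €0.37 = €32.94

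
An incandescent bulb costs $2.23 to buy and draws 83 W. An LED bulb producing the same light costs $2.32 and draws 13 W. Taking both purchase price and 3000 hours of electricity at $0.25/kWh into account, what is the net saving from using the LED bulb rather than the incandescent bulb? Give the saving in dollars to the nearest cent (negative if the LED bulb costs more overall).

incandescent bulb: $2.23 + (83/1000) kW × 3000 h × $0.25 = $2.23 + $62.25 = $64.48
LED bulb: $2.32 + (13/1000) kW × 3000 h × $0.25 = $2.32 + $9.75 = $12.07
Saving = $64.48 − $12.07 = $52.41

$52.41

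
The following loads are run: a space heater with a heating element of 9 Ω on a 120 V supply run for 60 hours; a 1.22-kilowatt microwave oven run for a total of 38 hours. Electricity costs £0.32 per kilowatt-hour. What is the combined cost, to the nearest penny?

space heater: Power = V²/R = 120²/9 = 1600 W = 1.6 kW
space heater: 1.6 kW × 60 h = 96 kWh
microwave oven: 1.22 kW × 38 h = 46.36 kWh
Total energy = 142.36 kWh
Cost = 142.36 × £0.32 = £45.56

£45.56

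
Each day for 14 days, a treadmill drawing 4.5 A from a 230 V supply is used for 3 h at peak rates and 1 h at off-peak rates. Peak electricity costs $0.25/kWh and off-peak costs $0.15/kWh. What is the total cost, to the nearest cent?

$13.04

Power = 4.5 A × 230 V = 1035 W = 1.035 kW
Peak energy = 1.035 kW × 3 h × 14 = 43.47 kWh
Off-peak energy = 1.035 kW × 1 h × 14 = 14.49 kWh
Cost = 43.47 × $0.25 + 14.49 × $0.15 = $10.8675 + $2.1735 = $13.04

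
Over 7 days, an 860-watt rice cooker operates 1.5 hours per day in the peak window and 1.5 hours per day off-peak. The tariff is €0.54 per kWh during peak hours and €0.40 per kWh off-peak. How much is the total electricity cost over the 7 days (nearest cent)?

€8.49

Peak energy = 0.86 kW × 1.5 h × 7 = 9.03 kWh
Off-peak energy = 0.86 kW × 1.5 h × 7 = 9.03 kWh
Cost = 9.03 × €0.54 + 9.03 × €0.40 = €4.8762 + €3.612 = €8.49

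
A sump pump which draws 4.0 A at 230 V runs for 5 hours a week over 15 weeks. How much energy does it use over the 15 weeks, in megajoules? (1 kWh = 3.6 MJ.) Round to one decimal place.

248.4 MJ

Power = 4.0 A × 230 V = 920 W = 0.92 kW
Runtime = 5 h/week × 15 weeks = 75 h
Energy = 0.92 kW × 75 h = 69 kWh
= 69 × 3.6 MJ = 248.4 MJ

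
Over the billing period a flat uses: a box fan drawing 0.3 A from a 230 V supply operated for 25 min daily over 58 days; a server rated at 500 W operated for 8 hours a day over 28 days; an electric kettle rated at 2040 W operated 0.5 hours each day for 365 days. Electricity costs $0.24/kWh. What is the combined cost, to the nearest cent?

$116.63

box fan: Power = 0.3 A × 230 V = 69 W = 0.069 kW
box fan: Runtime = 25 min × 58 = 1450 min = 24.166666… h
box fan: 0.069 kW × 24.166666… h = 1.6675 kWh
server: Runtime = 8 h/day × 28 days = 224 h
server: 0.5 kW × 224 h = 112 kWh
electric kettle: Runtime = 0.5 h/day × 365 days = 182.5 h
electric kettle: 2.04 kW × 182.5 h = 372.3 kWh
Total energy = 485.9675 kWh
Cost = 485.9675 × $0.24 = $116.63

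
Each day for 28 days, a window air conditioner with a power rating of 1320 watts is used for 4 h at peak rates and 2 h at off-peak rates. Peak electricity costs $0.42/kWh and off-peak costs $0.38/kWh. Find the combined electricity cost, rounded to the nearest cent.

Peak energy = 1.32 kW × 4 h × 28 = 147.84 kWh
Off-peak energy = 1.32 kW × 2 h × 28 = 73.92 kWh
Cost = 147.84 × $0.42 + 73.92 × $0.38 = $62.0928 + $28.0896 = $90.18

$90.18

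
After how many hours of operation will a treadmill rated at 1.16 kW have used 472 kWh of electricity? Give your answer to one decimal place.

406.9 h

Hours = 472 kWh ÷ 1.16 kW = 406.9 h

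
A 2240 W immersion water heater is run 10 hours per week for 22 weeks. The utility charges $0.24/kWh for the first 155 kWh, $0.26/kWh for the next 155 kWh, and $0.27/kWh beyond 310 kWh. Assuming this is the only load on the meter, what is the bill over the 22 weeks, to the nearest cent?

Runtime = 10 h/week × 22 weeks = 220 h
Energy = 2.24 kW × 220 h = 492.8 kWh
Tier 1 (0–155 kWh): 155 × $0.24 = $37.2
Tier 2 (155–310 kWh): 155 × $0.26 = $40.3
Above 310 kWh: 182.8 × $0.27 = $49.356
Bill = $126.86

$126.86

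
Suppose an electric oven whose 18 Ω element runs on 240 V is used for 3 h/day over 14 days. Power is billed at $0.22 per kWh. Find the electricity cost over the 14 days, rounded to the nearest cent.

Power = V²/R = 240²/18 = 3200 W = 3.2 kW
Runtime = 3 h/day × 14 days = 42 h
Energy = 3.2 kW × 42 h = 134.4 kWh
Cost = 134.4 kWh × $0.22/kWh = $29.57

$29.57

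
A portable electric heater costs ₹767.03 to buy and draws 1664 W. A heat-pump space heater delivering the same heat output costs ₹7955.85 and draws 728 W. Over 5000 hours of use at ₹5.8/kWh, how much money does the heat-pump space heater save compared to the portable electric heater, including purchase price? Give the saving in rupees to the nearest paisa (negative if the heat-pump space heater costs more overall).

portable electric heater: ₹767.03 + (1664/1000) kW × 5000 h × ₹5.8 = ₹767.03 + ₹48256 = ₹49023.03
heat-pump space heater: ₹7955.85 + (728/1000) kW × 5000 h × ₹5.8 = ₹7955.85 + ₹21112 = ₹29067.85
Saving = ₹49023.03 − ₹29067.85 = ₹19955.18

₹19955.18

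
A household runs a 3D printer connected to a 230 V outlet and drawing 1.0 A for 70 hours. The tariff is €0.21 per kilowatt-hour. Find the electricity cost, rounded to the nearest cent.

€3.38

Power = 1.0 A × 230 V = 230 W = 0.23 kW
Energy = 0.23 kW × 70 h = 16.1 kWh
Cost = 16.1 kWh × €0.21/kWh = €3.38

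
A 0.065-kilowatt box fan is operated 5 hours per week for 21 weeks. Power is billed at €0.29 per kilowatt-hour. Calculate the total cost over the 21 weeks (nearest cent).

€1.98

Runtime = 5 h/week × 21 weeks = 105 h
Energy = 0.065 kW × 105 h = 6.825 kWh
Cost = 6.825 kWh × €0.29/kWh = €1.98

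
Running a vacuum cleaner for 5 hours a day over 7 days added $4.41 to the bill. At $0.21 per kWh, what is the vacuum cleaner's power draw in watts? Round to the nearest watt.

600 W

Energy = $4.41 ÷ $0.21/kWh = 21 kWh
Runtime = 5 h/day × 7 days = 35 h
Power = 21 kWh ÷ 35 h = 0.6 kW = 600 W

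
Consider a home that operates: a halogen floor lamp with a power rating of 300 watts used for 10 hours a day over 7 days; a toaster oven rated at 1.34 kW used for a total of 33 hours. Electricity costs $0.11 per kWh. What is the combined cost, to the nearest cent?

$7.17

halogen floor lamp: Runtime = 10 h/day × 7 days = 70 h
halogen floor lamp: 0.3 kW × 70 h = 21 kWh
toaster oven: 1.34 kW × 33 h = 44.22 kWh
Total energy = 65.22 kWh
Cost = 65.22 × $0.11 = $7.17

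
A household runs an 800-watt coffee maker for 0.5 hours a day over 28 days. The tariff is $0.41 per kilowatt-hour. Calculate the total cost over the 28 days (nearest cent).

Runtime = 0.5 h/day × 28 days = 14 h
Energy = 0.8 kW × 14 h = 11.2 kWh
Cost = 11.2 kWh × $0.41/kWh = $4.59

$4.59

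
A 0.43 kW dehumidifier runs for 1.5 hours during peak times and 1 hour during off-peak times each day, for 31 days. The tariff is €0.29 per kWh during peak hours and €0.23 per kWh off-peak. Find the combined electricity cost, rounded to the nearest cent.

€8.86

Peak energy = 0.43 kW × 1.5 h × 31 = 19.995 kWh
Off-peak energy = 0.43 kW × 1 h × 31 = 13.33 kWh
Cost = 19.995 × €0.29 + 13.33 × €0.23 = €5.79855 + €3.0659 = €8.86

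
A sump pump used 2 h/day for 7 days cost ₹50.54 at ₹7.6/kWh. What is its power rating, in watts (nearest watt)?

475 W

Energy = ₹50.54 ÷ ₹7.6/kWh = 6.65 kWh
Runtime = 2 h/day × 7 days = 14 h
Power = 6.65 kWh ÷ 14 h = 0.475 kW = 475 W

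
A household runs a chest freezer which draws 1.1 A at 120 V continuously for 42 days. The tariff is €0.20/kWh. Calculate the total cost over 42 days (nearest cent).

Power = 1.1 A × 120 V = 132 W = 0.132 kW
Runtime = 24 h × 42 = 1008 h
Energy = 0.132 kW × 1008 h = 133.056 kWh
Cost = 133.056 kWh × €0.20/kWh = €26.61

€26.61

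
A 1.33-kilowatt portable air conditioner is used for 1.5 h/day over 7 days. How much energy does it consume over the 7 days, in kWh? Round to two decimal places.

Runtime = 1.5 h/day × 7 days = 10.5 h
Energy = 1.33 kW × 10.5 h = 13.965 kWh ≈ 13.97 kWh

13.97 kWh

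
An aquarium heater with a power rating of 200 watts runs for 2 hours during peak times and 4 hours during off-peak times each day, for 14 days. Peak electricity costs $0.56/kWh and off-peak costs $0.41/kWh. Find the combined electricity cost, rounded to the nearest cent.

$7.73

Peak energy = 0.2 kW × 2 h × 14 = 5.6 kWh
Off-peak energy = 0.2 kW × 4 h × 14 = 11.2 kWh
Cost = 5.6 × $0.56 + 11.2 × $0.41 = $3.136 + $4.592 = $7.73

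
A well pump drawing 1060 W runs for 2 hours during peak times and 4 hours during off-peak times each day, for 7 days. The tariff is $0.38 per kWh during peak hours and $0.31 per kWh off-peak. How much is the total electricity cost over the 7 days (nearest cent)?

Peak energy = 1.06 kW × 2 h × 7 = 14.84 kWh
Off-peak energy = 1.06 kW × 4 h × 7 = 29.68 kWh
Cost = 14.84 × $0.38 + 29.68 × $0.31 = $5.6392 + $9.2008 = $14.84

$14.84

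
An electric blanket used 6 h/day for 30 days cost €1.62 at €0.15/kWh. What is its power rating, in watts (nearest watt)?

Energy = €1.62 ÷ €0.15/kWh = 10.8 kWh
Runtime = 6 h/day × 30 days = 180 h
Power = 10.8 kWh ÷ 180 h = 0.06 kW = 60 W

60 W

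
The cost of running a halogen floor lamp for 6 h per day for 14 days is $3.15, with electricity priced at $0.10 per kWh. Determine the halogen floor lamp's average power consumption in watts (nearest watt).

375 W

Energy = $3.15 ÷ $0.10/kWh = 31.5 kWh
Runtime = 6 h/day × 14 days = 84 h
Power = 31.5 kWh ÷ 84 h = 0.375 kW = 375 W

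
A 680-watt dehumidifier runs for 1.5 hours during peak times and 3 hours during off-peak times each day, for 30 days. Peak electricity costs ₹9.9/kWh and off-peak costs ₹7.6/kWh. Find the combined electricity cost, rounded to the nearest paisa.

Peak energy = 0.68 kW × 1.5 h × 30 = 30.6 kWh
Off-peak energy = 0.68 kW × 3 h × 30 = 61.2 kWh
Cost = 30.6 × ₹9.9 + 61.2 × ₹7.6 = ₹302.94 + ₹465.12 = ₹768.06

₹768.06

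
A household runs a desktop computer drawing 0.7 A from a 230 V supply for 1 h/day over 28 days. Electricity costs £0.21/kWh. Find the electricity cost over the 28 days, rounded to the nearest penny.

£0.95

Power = 0.7 A × 230 V = 161 W = 0.161 kW
Runtime = 1 h/day × 28 days = 28 h
Energy = 0.161 kW × 28 h = 4.508 kWh
Cost = 4.508 kWh × £0.21/kWh = £0.95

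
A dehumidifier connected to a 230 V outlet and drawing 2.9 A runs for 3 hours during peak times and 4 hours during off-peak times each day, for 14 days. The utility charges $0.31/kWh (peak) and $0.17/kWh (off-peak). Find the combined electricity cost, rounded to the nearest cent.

$15.03

Power = 2.9 A × 230 V = 667 W = 0.667 kW
Peak energy = 0.667 kW × 3 h × 14 = 28.014 kWh
Off-peak energy = 0.667 kW × 4 h × 14 = 37.352 kWh
Cost = 28.014 × $0.31 + 37.352 × $0.17 = $8.68434 + $6.34984 = $15.03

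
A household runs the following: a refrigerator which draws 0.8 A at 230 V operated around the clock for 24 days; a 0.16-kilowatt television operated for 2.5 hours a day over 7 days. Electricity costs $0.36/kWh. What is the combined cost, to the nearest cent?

$39.16

refrigerator: Power = 0.8 A × 230 V = 184 W = 0.184 kW
refrigerator: Runtime = 24 h × 24 = 576 h
refrigerator: 0.184 kW × 576 h = 105.984 kWh
television: Runtime = 2.5 h/day × 7 days = 17.5 h
television: 0.16 kW × 17.5 h = 2.8 kWh
Total energy = 108.784 kWh
Cost = 108.784 × $0.36 = $39.16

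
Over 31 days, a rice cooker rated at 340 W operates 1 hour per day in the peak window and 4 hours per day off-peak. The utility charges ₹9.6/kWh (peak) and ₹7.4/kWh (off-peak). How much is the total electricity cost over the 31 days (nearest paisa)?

Peak energy = 0.34 kW × 1 h × 31 = 10.54 kWh
Off-peak energy = 0.34 kW × 4 h × 31 = 42.16 kWh
Cost = 10.54 × ₹9.6 + 42.16 × ₹7.4 = ₹101.184 + ₹311.984 = ₹413.17

₹413.17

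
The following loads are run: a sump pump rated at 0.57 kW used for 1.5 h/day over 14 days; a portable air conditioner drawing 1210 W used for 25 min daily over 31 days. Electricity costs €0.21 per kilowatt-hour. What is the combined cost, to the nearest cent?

€5.80

sump pump: Runtime = 1.5 h/day × 14 days = 21 h
sump pump: 0.57 kW × 21 h = 11.97 kWh
portable air conditioner: Runtime = 25 min × 31 = 775 min = 12.916666… h
portable air conditioner: 1.21 kW × 12.916666… h = 15.629166… kWh
Total energy = 27.599166… kWh
Cost = 27.599166… × €0.21 = €5.80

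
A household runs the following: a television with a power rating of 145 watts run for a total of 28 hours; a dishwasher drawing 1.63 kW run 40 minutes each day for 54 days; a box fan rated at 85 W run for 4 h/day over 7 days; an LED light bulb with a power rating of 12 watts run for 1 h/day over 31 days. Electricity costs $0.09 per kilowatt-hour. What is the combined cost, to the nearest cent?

$5.89

television: 0.145 kW × 28 h = 4.06 kWh
dishwasher: Runtime = 40 min × 54 = 2160 min = 36 h
dishwasher: 1.63 kW × 36 h = 58.68 kWh
box fan: Runtime = 4 h/day × 7 days = 28 h
box fan: 0.085 kW × 28 h = 2.38 kWh
LED light bulb: Runtime = 1 h/day × 31 days = 31 h
LED light bulb: 0.012 kW × 31 h = 0.372 kWh
Total energy = 65.492 kWh
Cost = 65.492 × $0.09 = $5.89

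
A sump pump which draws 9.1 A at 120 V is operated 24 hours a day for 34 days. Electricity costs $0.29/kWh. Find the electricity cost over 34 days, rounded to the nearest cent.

Power = 9.1 A × 120 V = 1092 W = 1.092 kW
Runtime = 24 h × 34 = 816 h
Energy = 1.092 kW × 816 h = 891.072 kWh
Cost = 891.072 kWh × $0.29/kWh = $258.41

$258.41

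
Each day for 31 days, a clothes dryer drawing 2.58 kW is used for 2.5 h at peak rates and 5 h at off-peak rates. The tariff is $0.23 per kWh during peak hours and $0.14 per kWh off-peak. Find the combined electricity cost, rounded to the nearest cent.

$101.97

Peak energy = 2.58 kW × 2.5 h × 31 = 199.95 kWh
Off-peak energy = 2.58 kW × 5 h × 31 = 399.9 kWh
Cost = 199.95 × $0.23 + 399.9 × $0.14 = $45.9885 + $55.986 = $101.97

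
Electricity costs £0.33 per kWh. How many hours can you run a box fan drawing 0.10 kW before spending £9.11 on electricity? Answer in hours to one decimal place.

Energy available = £9.11 ÷ £0.33/kWh = 27.6061 kWh
Hours = 27.6061 kWh ÷ 0.1 kW = 276.1 h

276.1 h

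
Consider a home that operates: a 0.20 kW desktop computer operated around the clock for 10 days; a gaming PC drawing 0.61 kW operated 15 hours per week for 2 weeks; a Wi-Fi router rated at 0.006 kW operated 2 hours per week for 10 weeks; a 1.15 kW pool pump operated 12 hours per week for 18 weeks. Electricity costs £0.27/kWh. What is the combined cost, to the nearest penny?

desktop computer: Runtime = 24 h × 10 = 240 h
desktop computer: 0.2 kW × 240 h = 48 kWh
gaming PC: Runtime = 15 h/week × 2 weeks = 30 h
gaming PC: 0.61 kW × 30 h = 18.3 kWh
Wi-Fi router: Runtime = 2 h/week × 10 weeks = 20 h
Wi-Fi router: 0.006 kW × 20 h = 0.12 kWh
pool pump: Runtime = 12 h/week × 18 weeks = 216 h
pool pump: 1.15 kW × 216 h = 248.4 kWh
Total energy = 314.82 kWh
Cost = 314.82 × £0.27 = £85.00

£85.00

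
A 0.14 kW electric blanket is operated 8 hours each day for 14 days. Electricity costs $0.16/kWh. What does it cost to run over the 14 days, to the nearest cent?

Runtime = 8 h/day × 14 days = 112 h
Energy = 0.14 kW × 112 h = 15.68 kWh
Cost = 15.68 kWh × $0.16/kWh = $2.51

$2.51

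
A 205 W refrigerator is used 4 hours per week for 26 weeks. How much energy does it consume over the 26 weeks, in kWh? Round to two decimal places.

21.32 kWh

Runtime = 4 h/week × 26 weeks = 104 h
Energy = 0.205 kW × 104 h = 21.32 kWh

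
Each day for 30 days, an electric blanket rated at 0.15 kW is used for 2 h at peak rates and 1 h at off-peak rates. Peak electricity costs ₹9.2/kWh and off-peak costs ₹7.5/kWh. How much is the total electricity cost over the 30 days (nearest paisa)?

₹116.55

Peak energy = 0.15 kW × 2 h × 30 = 9 kWh
Off-peak energy = 0.15 kW × 1 h × 30 = 4.5 kWh
Cost = 9 × ₹9.2 + 4.5 × ₹7.5 = ₹82.8 + ₹33.75 = ₹116.55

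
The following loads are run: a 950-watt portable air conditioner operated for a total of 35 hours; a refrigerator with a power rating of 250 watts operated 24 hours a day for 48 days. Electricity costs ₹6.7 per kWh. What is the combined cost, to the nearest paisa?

₹2152.38

portable air conditioner: 0.95 kW × 35 h = 33.25 kWh
refrigerator: Runtime = 24 h × 48 = 1152 h
refrigerator: 0.25 kW × 1152 h = 288 kWh
Total energy = 321.25 kWh
Cost = 321.25 × ₹6.7 = ₹2152.38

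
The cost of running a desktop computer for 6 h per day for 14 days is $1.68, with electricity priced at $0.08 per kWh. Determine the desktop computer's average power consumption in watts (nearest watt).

250 W

Energy = $1.68 ÷ $0.08/kWh = 21 kWh
Runtime = 6 h/day × 14 days = 84 h
Power = 21 kWh ÷ 84 h = 0.25 kW = 250 W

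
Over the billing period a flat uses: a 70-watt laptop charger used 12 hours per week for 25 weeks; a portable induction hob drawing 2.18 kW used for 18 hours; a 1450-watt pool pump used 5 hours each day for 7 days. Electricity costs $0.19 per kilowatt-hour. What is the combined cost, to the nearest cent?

laptop charger: Runtime = 12 h/week × 25 weeks = 300 h
laptop charger: 0.07 kW × 300 h = 21 kWh
portable induction hob: 2.18 kW × 18 h = 39.24 kWh
pool pump: Runtime = 5 h/day × 7 days = 35 h
pool pump: 1.45 kW × 35 h = 50.75 kWh
Total energy = 110.99 kWh
Cost = 110.99 × $0.19 = $21.09

$21.09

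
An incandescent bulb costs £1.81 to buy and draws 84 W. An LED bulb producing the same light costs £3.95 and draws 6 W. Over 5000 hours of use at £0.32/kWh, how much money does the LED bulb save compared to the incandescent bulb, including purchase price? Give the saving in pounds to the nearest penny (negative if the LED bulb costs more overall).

£122.66

incandescent bulb: £1.81 + (84/1000) kW × 5000 h × £0.32 = £1.81 + £134.4 = £136.21
LED bulb: £3.95 + (6/1000) kW × 5000 h × £0.32 = £3.95 + £9.6 = £13.55
Saving = £136.21 − £13.55 = £122.66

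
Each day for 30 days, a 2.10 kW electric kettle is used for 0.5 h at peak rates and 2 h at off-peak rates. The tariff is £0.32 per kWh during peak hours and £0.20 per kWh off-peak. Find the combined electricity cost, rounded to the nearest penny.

Peak energy = 2.1 kW × 0.5 h × 30 = 31.5 kWh
Off-peak energy = 2.1 kW × 2 h × 30 = 126 kWh
Cost = 31.5 × £0.32 + 126 × £0.20 = £10.08 + £25.2 = £35.28

£35.28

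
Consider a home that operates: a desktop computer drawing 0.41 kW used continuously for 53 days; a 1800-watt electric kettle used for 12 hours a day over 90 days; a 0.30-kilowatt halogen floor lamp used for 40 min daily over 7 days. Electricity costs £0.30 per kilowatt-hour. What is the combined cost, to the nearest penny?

£740.08

desktop computer: Runtime = 24 h × 53 = 1272 h
desktop computer: 0.41 kW × 1272 h = 521.52 kWh
electric kettle: Runtime = 12 h/day × 90 days = 1080 h
electric kettle: 1.8 kW × 1080 h = 1944 kWh
halogen floor lamp: Runtime = 40 min × 7 = 280 min = 4.666666… h
halogen floor lamp: 0.3 kW × 4.666666… h = 1.4 kWh
Total energy = 2466.92 kWh
Cost = 2466.92 × £0.30 = £740.08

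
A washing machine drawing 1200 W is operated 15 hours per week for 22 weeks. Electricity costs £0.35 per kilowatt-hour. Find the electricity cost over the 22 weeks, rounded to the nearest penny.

£138.60

Runtime = 15 h/week × 22 weeks = 330 h
Energy = 1.2 kW × 330 h = 396 kWh
Cost = 396 kWh × £0.35/kWh = £138.60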